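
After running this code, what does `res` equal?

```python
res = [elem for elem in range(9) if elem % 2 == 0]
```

Let's trace through this code step by step.

Initialize: res = [elem for elem in range(9) if elem % 2 == 0]

After execution: res = [0, 2, 4, 6, 8]
[0, 2, 4, 6, 8]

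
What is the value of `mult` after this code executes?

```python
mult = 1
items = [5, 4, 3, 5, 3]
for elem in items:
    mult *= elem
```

Let's trace through this code step by step.

Initialize: mult = 1
Initialize: items = [5, 4, 3, 5, 3]
Entering loop: for elem in items:

After execution: mult = 900
900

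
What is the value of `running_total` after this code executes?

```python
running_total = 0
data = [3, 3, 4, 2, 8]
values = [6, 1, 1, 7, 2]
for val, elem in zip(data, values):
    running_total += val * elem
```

Let's trace through this code step by step.

Initialize: running_total = 0
Initialize: data = [3, 3, 4, 2, 8]
Initialize: values = [6, 1, 1, 7, 2]
Entering loop: for val, elem in zip(data, values):

After execution: running_total = 55
55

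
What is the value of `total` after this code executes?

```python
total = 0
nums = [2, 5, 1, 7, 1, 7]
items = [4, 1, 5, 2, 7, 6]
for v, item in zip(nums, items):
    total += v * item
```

Let's trace through this code step by step.

Initialize: total = 0
Initialize: nums = [2, 5, 1, 7, 1, 7]
Initialize: items = [4, 1, 5, 2, 7, 6]
Entering loop: for v, item in zip(nums, items):

After execution: total = 81
81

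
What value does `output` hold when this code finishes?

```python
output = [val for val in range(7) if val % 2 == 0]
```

Let's trace through this code step by step.

Initialize: output = [val for val in range(7) if val % 2 == 0]

After execution: output = [0, 2, 4, 6]
[0, 2, 4, 6]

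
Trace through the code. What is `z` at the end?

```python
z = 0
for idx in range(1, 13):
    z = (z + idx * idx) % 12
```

Let's trace through this code step by step.

Initialize: z = 0
Entering loop: for idx in range(1, 13):

After execution: z = 2
2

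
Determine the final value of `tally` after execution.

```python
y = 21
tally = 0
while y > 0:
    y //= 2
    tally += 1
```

Let's trace through this code step by step.

Initialize: y = 21
Initialize: tally = 0
Entering loop: while y > 0:

After execution: tally = 5
5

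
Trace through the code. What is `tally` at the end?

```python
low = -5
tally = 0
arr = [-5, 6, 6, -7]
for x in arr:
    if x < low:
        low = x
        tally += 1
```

Let's trace through this code step by step.

Initialize: low = -5
Initialize: tally = 0
Initialize: arr = [-5, 6, 6, -7]
Entering loop: for x in arr:

After execution: tally = 1
1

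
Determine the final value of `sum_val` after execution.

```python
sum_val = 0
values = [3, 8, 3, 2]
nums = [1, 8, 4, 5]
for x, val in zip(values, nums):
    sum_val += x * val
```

Let's trace through this code step by step.

Initialize: sum_val = 0
Initialize: values = [3, 8, 3, 2]
Initialize: nums = [1, 8, 4, 5]
Entering loop: for x, val in zip(values, nums):

After execution: sum_val = 89
89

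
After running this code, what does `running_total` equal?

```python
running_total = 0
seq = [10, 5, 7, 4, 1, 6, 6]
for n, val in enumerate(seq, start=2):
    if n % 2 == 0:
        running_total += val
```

Let's trace through this code step by step.

Initialize: running_total = 0
Initialize: seq = [10, 5, 7, 4, 1, 6, 6]
Entering loop: for n, val in enumerate(seq, start=2):

After execution: running_total = 24
24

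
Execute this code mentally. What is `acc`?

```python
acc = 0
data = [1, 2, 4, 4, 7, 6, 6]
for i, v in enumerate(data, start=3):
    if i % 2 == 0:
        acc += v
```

Let's trace through this code step by step.

Initialize: acc = 0
Initialize: data = [1, 2, 4, 4, 7, 6, 6]
Entering loop: for i, v in enumerate(data, start=3):

After execution: acc = 12
12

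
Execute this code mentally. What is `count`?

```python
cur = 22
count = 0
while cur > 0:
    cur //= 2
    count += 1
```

Let's trace through this code step by step.

Initialize: cur = 22
Initialize: count = 0
Entering loop: while cur > 0:

After execution: count = 5
5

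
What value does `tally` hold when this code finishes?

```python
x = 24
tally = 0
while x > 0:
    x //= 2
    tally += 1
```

Let's trace through this code step by step.

Initialize: x = 24
Initialize: tally = 0
Entering loop: while x > 0:

After execution: tally = 5
5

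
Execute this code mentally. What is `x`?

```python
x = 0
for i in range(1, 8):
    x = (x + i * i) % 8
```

Let's trace through this code step by step.

Initialize: x = 0
Entering loop: for i in range(1, 8):

After execution: x = 4
4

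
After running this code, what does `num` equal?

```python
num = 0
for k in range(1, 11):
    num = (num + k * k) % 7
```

Let's trace through this code step by step.

Initialize: num = 0
Entering loop: for k in range(1, 11):

After execution: num = 0
0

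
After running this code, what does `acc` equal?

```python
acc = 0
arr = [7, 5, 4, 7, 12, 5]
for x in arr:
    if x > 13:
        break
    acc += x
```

Let's trace through this code step by step.

Initialize: acc = 0
Initialize: arr = [7, 5, 4, 7, 12, 5]
Entering loop: for x in arr:

After execution: acc = 40
40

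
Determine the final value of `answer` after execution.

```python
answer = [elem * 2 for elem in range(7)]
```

Let's trace through this code step by step.

Initialize: answer = [elem * 2 for elem in range(7)]

After execution: answer = [0, 2, 4, 6, 8, 10, 12]
[0, 2, 4, 6, 8, 10, 12]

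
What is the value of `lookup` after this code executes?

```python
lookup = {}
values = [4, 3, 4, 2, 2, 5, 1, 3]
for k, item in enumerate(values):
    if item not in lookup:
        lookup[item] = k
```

Let's trace through this code step by step.

Initialize: lookup = {}
Initialize: values = [4, 3, 4, 2, 2, 5, 1, 3]
Entering loop: for k, item in enumerate(values):

After execution: lookup = {4: 0, 3: 1, 2: 3, 5: 5, 1: 6}
{4: 0, 3: 1, 2: 3, 5: 5, 1: 6}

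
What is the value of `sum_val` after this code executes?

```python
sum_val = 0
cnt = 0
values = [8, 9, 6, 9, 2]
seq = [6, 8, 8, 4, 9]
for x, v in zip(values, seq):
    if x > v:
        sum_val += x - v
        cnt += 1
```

Let's trace through this code step by step.

Initialize: sum_val = 0
Initialize: cnt = 0
Initialize: values = [8, 9, 6, 9, 2]
Initialize: seq = [6, 8, 8, 4, 9]
Entering loop: for x, v in zip(values, seq):

After execution: sum_val = 8
8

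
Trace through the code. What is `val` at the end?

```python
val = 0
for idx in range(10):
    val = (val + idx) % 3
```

Let's trace through this code step by step.

Initialize: val = 0
Entering loop: for idx in range(10):

After execution: val = 0
0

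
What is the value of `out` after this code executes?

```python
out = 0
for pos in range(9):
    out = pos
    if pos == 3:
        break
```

Let's trace through this code step by step.

Initialize: out = 0
Entering loop: for pos in range(9):

After execution: out = 3
3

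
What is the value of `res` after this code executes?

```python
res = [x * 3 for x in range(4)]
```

Let's trace through this code step by step.

Initialize: res = [x * 3 for x in range(4)]

After execution: res = [0, 3, 6, 9]
[0, 3, 6, 9]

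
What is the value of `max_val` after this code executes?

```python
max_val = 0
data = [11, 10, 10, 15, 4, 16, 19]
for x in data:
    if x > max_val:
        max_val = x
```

Let's trace through this code step by step.

Initialize: max_val = 0
Initialize: data = [11, 10, 10, 15, 4, 16, 19]
Entering loop: for x in data:

After execution: max_val = 19
19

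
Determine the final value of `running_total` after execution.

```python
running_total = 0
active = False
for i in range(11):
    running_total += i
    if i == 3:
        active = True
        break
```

Let's trace through this code step by step.

Initialize: running_total = 0
Initialize: active = False
Entering loop: for i in range(11):

After execution: running_total = 6
6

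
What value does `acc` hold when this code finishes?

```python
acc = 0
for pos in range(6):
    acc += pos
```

Let's trace through this code step by step.

Initialize: acc = 0
Entering loop: for pos in range(6):

After execution: acc = 15
15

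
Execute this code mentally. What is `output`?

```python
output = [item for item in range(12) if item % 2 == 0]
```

Let's trace through this code step by step.

Initialize: output = [item for item in range(12) if item % 2 == 0]

After execution: output = [0, 2, 4, 6, 8, 10]
[0, 2, 4, 6, 8, 10]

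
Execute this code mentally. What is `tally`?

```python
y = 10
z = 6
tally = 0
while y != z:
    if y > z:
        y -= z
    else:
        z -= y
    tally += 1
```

Let's trace through this code step by step.

Initialize: y = 10
Initialize: z = 6
Initialize: tally = 0
Entering loop: while y != z:

After execution: tally = 3
3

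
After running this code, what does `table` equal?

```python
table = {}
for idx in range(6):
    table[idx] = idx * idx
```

Let's trace through this code step by step.

Initialize: table = {}
Entering loop: for idx in range(6):

After execution: table = {0: 0, 1: 1, 2: 4, 3: 9, 4: 16, 5: 25}
{0: 0, 1: 1, 2: 4, 3: 9, 4: 16, 5: 25}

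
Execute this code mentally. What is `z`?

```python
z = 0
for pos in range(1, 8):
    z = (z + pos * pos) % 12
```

Let's trace through this code step by step.

Initialize: z = 0
Entering loop: for pos in range(1, 8):

After execution: z = 8
8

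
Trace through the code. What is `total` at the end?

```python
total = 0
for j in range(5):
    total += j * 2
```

Let's trace through this code step by step.

Initialize: total = 0
Entering loop: for j in range(5):

After execution: total = 20
20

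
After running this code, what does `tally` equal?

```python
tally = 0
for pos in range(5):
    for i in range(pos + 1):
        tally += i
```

Let's trace through this code step by step.

Initialize: tally = 0
Entering loop: for pos in range(5):

After execution: tally = 20
20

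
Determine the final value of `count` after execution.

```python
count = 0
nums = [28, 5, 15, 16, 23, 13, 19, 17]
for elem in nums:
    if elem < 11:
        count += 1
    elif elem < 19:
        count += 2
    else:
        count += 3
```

Let's trace through this code step by step.

Initialize: count = 0
Initialize: nums = [28, 5, 15, 16, 23, 13, 19, 17]
Entering loop: for elem in nums:

After execution: count = 18
18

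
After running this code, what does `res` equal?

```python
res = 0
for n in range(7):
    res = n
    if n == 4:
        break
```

Let's trace through this code step by step.

Initialize: res = 0
Entering loop: for n in range(7):

After execution: res = 4
4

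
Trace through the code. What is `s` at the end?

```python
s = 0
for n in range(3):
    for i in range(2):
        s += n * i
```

Let's trace through this code step by step.

Initialize: s = 0
Entering loop: for n in range(3):

After execution: s = 3
3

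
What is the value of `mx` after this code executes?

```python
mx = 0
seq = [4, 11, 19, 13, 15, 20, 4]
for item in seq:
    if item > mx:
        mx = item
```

Let's trace through this code step by step.

Initialize: mx = 0
Initialize: seq = [4, 11, 19, 13, 15, 20, 4]
Entering loop: for item in seq:

After execution: mx = 20
20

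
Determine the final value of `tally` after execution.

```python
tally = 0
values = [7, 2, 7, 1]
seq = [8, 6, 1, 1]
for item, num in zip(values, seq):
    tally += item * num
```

Let's trace through this code step by step.

Initialize: tally = 0
Initialize: values = [7, 2, 7, 1]
Initialize: seq = [8, 6, 1, 1]
Entering loop: for item, num in zip(values, seq):

After execution: tally = 76
76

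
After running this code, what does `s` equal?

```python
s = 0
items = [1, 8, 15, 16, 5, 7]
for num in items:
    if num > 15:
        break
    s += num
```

Let's trace through this code step by step.

Initialize: s = 0
Initialize: items = [1, 8, 15, 16, 5, 7]
Entering loop: for num in items:

After execution: s = 24
24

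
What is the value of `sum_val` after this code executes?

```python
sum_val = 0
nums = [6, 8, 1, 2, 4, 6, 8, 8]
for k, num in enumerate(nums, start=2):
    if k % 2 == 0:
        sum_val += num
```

Let's trace through this code step by step.

Initialize: sum_val = 0
Initialize: nums = [6, 8, 1, 2, 4, 6, 8, 8]
Entering loop: for k, num in enumerate(nums, start=2):

After execution: sum_val = 19
19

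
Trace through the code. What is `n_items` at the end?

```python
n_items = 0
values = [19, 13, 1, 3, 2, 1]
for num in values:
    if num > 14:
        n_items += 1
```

Let's trace through this code step by step.

Initialize: n_items = 0
Initialize: values = [19, 13, 1, 3, 2, 1]
Entering loop: for num in values:

After execution: n_items = 1
1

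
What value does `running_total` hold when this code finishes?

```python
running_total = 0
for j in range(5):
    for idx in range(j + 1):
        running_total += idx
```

Let's trace through this code step by step.

Initialize: running_total = 0
Entering loop: for j in range(5):

After execution: running_total = 20
20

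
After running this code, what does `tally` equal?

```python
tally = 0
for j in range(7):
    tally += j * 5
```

Let's trace through this code step by step.

Initialize: tally = 0
Entering loop: for j in range(7):

After execution: tally = 105
105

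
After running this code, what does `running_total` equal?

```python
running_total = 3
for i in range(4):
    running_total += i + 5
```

Let's trace through this code step by step.

Initialize: running_total = 3
Entering loop: for i in range(4):

After execution: running_total = 29
29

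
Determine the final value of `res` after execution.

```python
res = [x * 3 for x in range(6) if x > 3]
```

Let's trace through this code step by step.

Initialize: res = [x * 3 for x in range(6) if x > 3]

After execution: res = [12, 15]
[12, 15]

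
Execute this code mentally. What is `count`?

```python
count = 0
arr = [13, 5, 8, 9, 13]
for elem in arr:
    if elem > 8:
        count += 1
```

Let's trace through this code step by step.

Initialize: count = 0
Initialize: arr = [13, 5, 8, 9, 13]
Entering loop: for elem in arr:

After execution: count = 3
3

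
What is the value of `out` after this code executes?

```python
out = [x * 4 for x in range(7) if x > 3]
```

Let's trace through this code step by step.

Initialize: out = [x * 4 for x in range(7) if x > 3]

After execution: out = [16, 20, 24]
[16, 20, 24]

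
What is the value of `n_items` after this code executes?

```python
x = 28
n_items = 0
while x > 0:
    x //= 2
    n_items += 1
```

Let's trace through this code step by step.

Initialize: x = 28
Initialize: n_items = 0
Entering loop: while x > 0:

After execution: n_items = 5
5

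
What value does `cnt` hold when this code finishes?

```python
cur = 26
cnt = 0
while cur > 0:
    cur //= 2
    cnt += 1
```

Let's trace through this code step by step.

Initialize: cur = 26
Initialize: cnt = 0
Entering loop: while cur > 0:

After execution: cnt = 5
5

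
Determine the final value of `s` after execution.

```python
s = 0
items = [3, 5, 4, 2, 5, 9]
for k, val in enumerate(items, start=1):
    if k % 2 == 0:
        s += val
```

Let's trace through this code step by step.

Initialize: s = 0
Initialize: items = [3, 5, 4, 2, 5, 9]
Entering loop: for k, val in enumerate(items, start=1):

After execution: s = 16
16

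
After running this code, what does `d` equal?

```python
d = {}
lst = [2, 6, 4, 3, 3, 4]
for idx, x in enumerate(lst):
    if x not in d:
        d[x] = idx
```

Let's trace through this code step by step.

Initialize: d = {}
Initialize: lst = [2, 6, 4, 3, 3, 4]
Entering loop: for idx, x in enumerate(lst):

After execution: d = {2: 0, 6: 1, 4: 2, 3: 3}
{2: 0, 6: 1, 4: 2, 3: 3}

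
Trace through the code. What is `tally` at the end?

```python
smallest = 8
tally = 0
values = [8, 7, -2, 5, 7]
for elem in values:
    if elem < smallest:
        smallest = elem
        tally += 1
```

Let's trace through this code step by step.

Initialize: smallest = 8
Initialize: tally = 0
Initialize: values = [8, 7, -2, 5, 7]
Entering loop: for elem in values:

After execution: tally = 2
2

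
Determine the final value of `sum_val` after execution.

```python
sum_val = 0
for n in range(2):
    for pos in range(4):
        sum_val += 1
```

Let's trace through this code step by step.

Initialize: sum_val = 0
Entering loop: for n in range(2):

After execution: sum_val = 8
8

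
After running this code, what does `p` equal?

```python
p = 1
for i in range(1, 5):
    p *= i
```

Let's trace through this code step by step.

Initialize: p = 1
Entering loop: for i in range(1, 5):

After execution: p = 24
24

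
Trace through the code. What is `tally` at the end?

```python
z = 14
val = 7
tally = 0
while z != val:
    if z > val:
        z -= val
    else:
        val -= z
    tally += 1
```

Let's trace through this code step by step.

Initialize: z = 14
Initialize: val = 7
Initialize: tally = 0
Entering loop: while z != val:

After execution: tally = 1
1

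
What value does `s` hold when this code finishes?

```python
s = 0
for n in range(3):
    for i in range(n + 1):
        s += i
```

Let's trace through this code step by step.

Initialize: s = 0
Entering loop: for n in range(3):

After execution: s = 4
4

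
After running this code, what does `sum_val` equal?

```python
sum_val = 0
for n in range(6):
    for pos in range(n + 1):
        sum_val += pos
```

Let's trace through this code step by step.

Initialize: sum_val = 0
Entering loop: for n in range(6):

After execution: sum_val = 35
35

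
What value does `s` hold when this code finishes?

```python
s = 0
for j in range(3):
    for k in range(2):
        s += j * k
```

Let's trace through this code step by step.

Initialize: s = 0
Entering loop: for j in range(3):

After execution: s = 3
3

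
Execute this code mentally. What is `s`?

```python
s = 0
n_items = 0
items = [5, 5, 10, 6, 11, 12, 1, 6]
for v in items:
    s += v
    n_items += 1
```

Let's trace through this code step by step.

Initialize: s = 0
Initialize: n_items = 0
Initialize: items = [5, 5, 10, 6, 11, 12, 1, 6]
Entering loop: for v in items:

After execution: s = 56
56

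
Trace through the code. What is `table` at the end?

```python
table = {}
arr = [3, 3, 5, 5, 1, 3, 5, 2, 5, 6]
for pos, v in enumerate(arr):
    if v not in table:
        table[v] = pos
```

Let's trace through this code step by step.

Initialize: table = {}
Initialize: arr = [3, 3, 5, 5, 1, 3, 5, 2, 5, 6]
Entering loop: for pos, v in enumerate(arr):

After execution: table = {3: 0, 5: 2, 1: 4, 2: 7, 6: 9}
{3: 0, 5: 2, 1: 4, 2: 7, 6: 9}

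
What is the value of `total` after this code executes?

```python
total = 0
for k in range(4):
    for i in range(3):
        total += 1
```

Let's trace through this code step by step.

Initialize: total = 0
Entering loop: for k in range(4):

After execution: total = 12
12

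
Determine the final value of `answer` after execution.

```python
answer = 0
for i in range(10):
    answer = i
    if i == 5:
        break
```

Let's trace through this code step by step.

Initialize: answer = 0
Entering loop: for i in range(10):

After execution: answer = 5
5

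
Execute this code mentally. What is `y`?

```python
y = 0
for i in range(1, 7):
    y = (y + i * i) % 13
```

Let's trace through this code step by step.

Initialize: y = 0
Entering loop: for i in range(1, 7):

After execution: y = 0
0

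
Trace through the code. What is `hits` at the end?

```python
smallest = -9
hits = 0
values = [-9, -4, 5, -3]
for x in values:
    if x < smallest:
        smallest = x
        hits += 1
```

Let's trace through this code step by step.

Initialize: smallest = -9
Initialize: hits = 0
Initialize: values = [-9, -4, 5, -3]
Entering loop: for x in values:

After execution: hits = 0
0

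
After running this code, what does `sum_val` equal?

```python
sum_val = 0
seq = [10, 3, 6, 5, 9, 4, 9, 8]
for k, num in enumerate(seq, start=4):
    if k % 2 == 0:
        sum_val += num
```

Let's trace through this code step by step.

Initialize: sum_val = 0
Initialize: seq = [10, 3, 6, 5, 9, 4, 9, 8]
Entering loop: for k, num in enumerate(seq, start=4):

After execution: sum_val = 34
34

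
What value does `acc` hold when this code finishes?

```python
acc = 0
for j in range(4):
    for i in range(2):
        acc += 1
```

Let's trace through this code step by step.

Initialize: acc = 0
Entering loop: for j in range(4):

After execution: acc = 8
8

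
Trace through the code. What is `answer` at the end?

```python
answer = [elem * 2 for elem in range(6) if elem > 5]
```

Let's trace through this code step by step.

Initialize: answer = [elem * 2 for elem in range(6) if elem > 5]

After execution: answer = []
[]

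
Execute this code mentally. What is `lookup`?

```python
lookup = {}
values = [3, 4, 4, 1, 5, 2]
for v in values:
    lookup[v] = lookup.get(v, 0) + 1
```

Let's trace through this code step by step.

Initialize: lookup = {}
Initialize: values = [3, 4, 4, 1, 5, 2]
Entering loop: for v in values:

After execution: lookup = {3: 1, 4: 2, 1: 1, 5: 1, 2: 1}
{3: 1, 4: 2, 1: 1, 5: 1, 2: 1}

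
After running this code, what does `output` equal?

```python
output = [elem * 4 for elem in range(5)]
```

Let's trace through this code step by step.

Initialize: output = [elem * 4 for elem in range(5)]

After execution: output = [0, 4, 8, 12, 16]
[0, 4, 8, 12, 16]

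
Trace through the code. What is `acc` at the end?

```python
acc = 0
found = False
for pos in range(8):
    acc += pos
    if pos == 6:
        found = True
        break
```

Let's trace through this code step by step.

Initialize: acc = 0
Initialize: found = False
Entering loop: for pos in range(8):

After execution: acc = 21
21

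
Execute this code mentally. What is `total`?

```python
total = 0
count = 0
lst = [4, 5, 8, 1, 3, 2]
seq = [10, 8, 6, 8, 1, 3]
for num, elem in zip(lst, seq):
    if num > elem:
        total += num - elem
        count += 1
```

Let's trace through this code step by step.

Initialize: total = 0
Initialize: count = 0
Initialize: lst = [4, 5, 8, 1, 3, 2]
Initialize: seq = [10, 8, 6, 8, 1, 3]
Entering loop: for num, elem in zip(lst, seq):

After execution: total = 4
4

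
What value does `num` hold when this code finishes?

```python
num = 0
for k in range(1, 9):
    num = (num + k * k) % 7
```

Let's trace through this code step by step.

Initialize: num = 0
Entering loop: for k in range(1, 9):

After execution: num = 1
1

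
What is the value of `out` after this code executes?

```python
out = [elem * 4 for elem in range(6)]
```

Let's trace through this code step by step.

Initialize: out = [elem * 4 for elem in range(6)]

After execution: out = [0, 4, 8, 12, 16, 20]
[0, 4, 8, 12, 16, 20]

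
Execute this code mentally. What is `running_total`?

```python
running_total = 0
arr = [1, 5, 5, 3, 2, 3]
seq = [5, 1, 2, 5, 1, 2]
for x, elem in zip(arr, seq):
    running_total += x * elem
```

Let's trace through this code step by step.

Initialize: running_total = 0
Initialize: arr = [1, 5, 5, 3, 2, 3]
Initialize: seq = [5, 1, 2, 5, 1, 2]
Entering loop: for x, elem in zip(arr, seq):

After execution: running_total = 43
43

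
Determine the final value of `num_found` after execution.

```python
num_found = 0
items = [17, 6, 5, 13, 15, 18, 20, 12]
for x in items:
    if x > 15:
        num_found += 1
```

Let's trace through this code step by step.

Initialize: num_found = 0
Initialize: items = [17, 6, 5, 13, 15, 18, 20, 12]
Entering loop: for x in items:

After execution: num_found = 3
3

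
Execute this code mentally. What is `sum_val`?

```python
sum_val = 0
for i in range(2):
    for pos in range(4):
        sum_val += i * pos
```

Let's trace through this code step by step.

Initialize: sum_val = 0
Entering loop: for i in range(2):

After execution: sum_val = 6
6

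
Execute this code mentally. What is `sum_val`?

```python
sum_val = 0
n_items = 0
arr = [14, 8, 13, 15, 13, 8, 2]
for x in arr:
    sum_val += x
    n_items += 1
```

Let's trace through this code step by step.

Initialize: sum_val = 0
Initialize: n_items = 0
Initialize: arr = [14, 8, 13, 15, 13, 8, 2]
Entering loop: for x in arr:

After execution: sum_val = 73
73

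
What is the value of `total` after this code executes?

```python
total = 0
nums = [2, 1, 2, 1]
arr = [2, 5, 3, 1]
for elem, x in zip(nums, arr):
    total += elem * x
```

Let's trace through this code step by step.

Initialize: total = 0
Initialize: nums = [2, 1, 2, 1]
Initialize: arr = [2, 5, 3, 1]
Entering loop: for elem, x in zip(nums, arr):

After execution: total = 16
16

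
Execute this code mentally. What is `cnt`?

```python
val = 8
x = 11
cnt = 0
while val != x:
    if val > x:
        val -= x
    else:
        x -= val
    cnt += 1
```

Let's trace through this code step by step.

Initialize: val = 8
Initialize: x = 11
Initialize: cnt = 0
Entering loop: while val != x:

After execution: cnt = 5
5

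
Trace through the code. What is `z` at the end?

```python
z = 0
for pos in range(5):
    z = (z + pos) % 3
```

Let's trace through this code step by step.

Initialize: z = 0
Entering loop: for pos in range(5):

After execution: z = 1
1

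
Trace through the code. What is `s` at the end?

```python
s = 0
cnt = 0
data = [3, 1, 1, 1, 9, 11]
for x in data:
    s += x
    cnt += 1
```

Let's trace through this code step by step.

Initialize: s = 0
Initialize: cnt = 0
Initialize: data = [3, 1, 1, 1, 9, 11]
Entering loop: for x in data:

After execution: s = 26
26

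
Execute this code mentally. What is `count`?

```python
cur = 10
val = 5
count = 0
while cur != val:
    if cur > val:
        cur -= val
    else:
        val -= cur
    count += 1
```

Let's trace through this code step by step.

Initialize: cur = 10
Initialize: val = 5
Initialize: count = 0
Entering loop: while cur != val:

After execution: count = 1
1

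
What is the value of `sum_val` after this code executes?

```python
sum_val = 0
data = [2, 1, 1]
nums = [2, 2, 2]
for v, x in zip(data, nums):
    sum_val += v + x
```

Let's trace through this code step by step.

Initialize: sum_val = 0
Initialize: data = [2, 1, 1]
Initialize: nums = [2, 2, 2]
Entering loop: for v, x in zip(data, nums):

After execution: sum_val = 10
10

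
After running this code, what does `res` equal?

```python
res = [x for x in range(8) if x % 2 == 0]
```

Let's trace through this code step by step.

Initialize: res = [x for x in range(8) if x % 2 == 0]

After execution: res = [0, 2, 4, 6]
[0, 2, 4, 6]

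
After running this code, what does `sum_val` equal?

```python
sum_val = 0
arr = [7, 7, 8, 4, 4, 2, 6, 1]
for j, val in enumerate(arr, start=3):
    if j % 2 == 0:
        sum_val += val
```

Let's trace through this code step by step.

Initialize: sum_val = 0
Initialize: arr = [7, 7, 8, 4, 4, 2, 6, 1]
Entering loop: for j, val in enumerate(arr, start=3):

After execution: sum_val = 14
14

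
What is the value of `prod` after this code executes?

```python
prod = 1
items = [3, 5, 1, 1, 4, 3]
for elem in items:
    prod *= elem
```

Let's trace through this code step by step.

Initialize: prod = 1
Initialize: items = [3, 5, 1, 1, 4, 3]
Entering loop: for elem in items:

After execution: prod = 180
180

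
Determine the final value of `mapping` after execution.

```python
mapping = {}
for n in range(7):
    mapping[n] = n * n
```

Let's trace through this code step by step.

Initialize: mapping = {}
Entering loop: for n in range(7):

After execution: mapping = {0: 0, 1: 1, 2: 4, 3: 9, 4: 16, 5: 25, 6: 36}
{0: 0, 1: 1, 2: 4, 3: 9, 4: 16, 5: 25, 6: 36}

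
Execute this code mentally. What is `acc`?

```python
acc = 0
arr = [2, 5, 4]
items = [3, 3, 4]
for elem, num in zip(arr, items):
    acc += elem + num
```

Let's trace through this code step by step.

Initialize: acc = 0
Initialize: arr = [2, 5, 4]
Initialize: items = [3, 3, 4]
Entering loop: for elem, num in zip(arr, items):

After execution: acc = 21
21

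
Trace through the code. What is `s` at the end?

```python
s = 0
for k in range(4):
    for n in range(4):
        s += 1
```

Let's trace through this code step by step.

Initialize: s = 0
Entering loop: for k in range(4):

After execution: s = 16
16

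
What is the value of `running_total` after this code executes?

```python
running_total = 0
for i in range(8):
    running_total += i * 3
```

Let's trace through this code step by step.

Initialize: running_total = 0
Entering loop: for i in range(8):

After execution: running_total = 84
84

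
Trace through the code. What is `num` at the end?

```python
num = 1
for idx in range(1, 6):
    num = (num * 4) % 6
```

Let's trace through this code step by step.

Initialize: num = 1
Entering loop: for idx in range(1, 6):

After execution: num = 4
4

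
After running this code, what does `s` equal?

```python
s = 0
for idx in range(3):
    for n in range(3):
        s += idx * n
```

Let's trace through this code step by step.

Initialize: s = 0
Entering loop: for idx in range(3):

After execution: s = 9
9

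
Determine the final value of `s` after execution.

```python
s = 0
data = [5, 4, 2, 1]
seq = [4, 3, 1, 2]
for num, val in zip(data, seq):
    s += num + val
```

Let's trace through this code step by step.

Initialize: s = 0
Initialize: data = [5, 4, 2, 1]
Initialize: seq = [4, 3, 1, 2]
Entering loop: for num, val in zip(data, seq):

After execution: s = 22
22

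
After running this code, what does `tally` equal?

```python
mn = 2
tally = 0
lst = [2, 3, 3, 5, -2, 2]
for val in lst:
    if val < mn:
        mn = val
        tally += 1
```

Let's trace through this code step by step.

Initialize: mn = 2
Initialize: tally = 0
Initialize: lst = [2, 3, 3, 5, -2, 2]
Entering loop: for val in lst:

After execution: tally = 1
1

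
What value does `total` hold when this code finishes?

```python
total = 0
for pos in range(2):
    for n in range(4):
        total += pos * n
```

Let's trace through this code step by step.

Initialize: total = 0
Entering loop: for pos in range(2):

After execution: total = 6
6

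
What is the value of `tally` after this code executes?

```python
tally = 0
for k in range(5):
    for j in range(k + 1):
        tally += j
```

Let's trace through this code step by step.

Initialize: tally = 0
Entering loop: for k in range(5):

After execution: tally = 20
20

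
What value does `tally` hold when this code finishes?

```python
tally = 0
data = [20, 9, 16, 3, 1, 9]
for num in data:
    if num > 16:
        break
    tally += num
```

Let's trace through this code step by step.

Initialize: tally = 0
Initialize: data = [20, 9, 16, 3, 1, 9]
Entering loop: for num in data:

After execution: tally = 0
0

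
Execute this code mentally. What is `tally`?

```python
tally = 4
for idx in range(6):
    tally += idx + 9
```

Let's trace through this code step by step.

Initialize: tally = 4
Entering loop: for idx in range(6):

After execution: tally = 73
73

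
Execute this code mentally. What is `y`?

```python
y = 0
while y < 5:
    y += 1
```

Let's trace through this code step by step.

Initialize: y = 0
Entering loop: while y < 5:

After execution: y = 5
5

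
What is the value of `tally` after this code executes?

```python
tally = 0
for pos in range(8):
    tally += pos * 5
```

Let's trace through this code step by step.

Initialize: tally = 0
Entering loop: for pos in range(8):

After execution: tally = 140
140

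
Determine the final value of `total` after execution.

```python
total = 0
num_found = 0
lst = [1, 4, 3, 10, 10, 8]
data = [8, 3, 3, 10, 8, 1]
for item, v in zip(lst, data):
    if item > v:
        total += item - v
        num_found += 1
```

Let's trace through this code step by step.

Initialize: total = 0
Initialize: num_found = 0
Initialize: lst = [1, 4, 3, 10, 10, 8]
Initialize: data = [8, 3, 3, 10, 8, 1]
Entering loop: for item, v in zip(lst, data):

After execution: total = 10
10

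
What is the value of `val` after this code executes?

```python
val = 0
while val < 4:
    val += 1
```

Let's trace through this code step by step.

Initialize: val = 0
Entering loop: while val < 4:

After execution: val = 4
4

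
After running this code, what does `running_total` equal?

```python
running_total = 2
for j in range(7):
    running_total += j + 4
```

Let's trace through this code step by step.

Initialize: running_total = 2
Entering loop: for j in range(7):

After execution: running_total = 51
51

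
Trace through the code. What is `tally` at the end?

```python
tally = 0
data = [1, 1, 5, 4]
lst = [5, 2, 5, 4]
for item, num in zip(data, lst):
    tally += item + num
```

Let's trace through this code step by step.

Initialize: tally = 0
Initialize: data = [1, 1, 5, 4]
Initialize: lst = [5, 2, 5, 4]
Entering loop: for item, num in zip(data, lst):

After execution: tally = 27
27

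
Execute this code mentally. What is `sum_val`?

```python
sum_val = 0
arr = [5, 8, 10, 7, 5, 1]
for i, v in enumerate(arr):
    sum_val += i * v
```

Let's trace through this code step by step.

Initialize: sum_val = 0
Initialize: arr = [5, 8, 10, 7, 5, 1]
Entering loop: for i, v in enumerate(arr):

After execution: sum_val = 74
74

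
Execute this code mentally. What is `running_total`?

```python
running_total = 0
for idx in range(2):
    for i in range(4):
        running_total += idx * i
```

Let's trace through this code step by step.

Initialize: running_total = 0
Entering loop: for idx in range(2):

After execution: running_total = 6
6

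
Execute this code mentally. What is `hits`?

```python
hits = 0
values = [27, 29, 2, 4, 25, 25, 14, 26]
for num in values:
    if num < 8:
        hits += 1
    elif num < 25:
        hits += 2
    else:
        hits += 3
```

Let's trace through this code step by step.

Initialize: hits = 0
Initialize: values = [27, 29, 2, 4, 25, 25, 14, 26]
Entering loop: for num in values:

After execution: hits = 19
19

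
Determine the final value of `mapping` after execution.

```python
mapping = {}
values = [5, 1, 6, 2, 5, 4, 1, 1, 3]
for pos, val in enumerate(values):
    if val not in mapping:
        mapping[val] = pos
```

Let's trace through this code step by step.

Initialize: mapping = {}
Initialize: values = [5, 1, 6, 2, 5, 4, 1, 1, 3]
Entering loop: for pos, val in enumerate(values):

After execution: mapping = {5: 0, 1: 1, 6: 2, 2: 3, 4: 5, 3: 8}
{5: 0, 1: 1, 6: 2, 2: 3, 4: 5, 3: 8}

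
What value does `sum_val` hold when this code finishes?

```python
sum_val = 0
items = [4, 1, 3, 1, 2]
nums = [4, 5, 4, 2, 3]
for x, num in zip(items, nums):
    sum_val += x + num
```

Let's trace through this code step by step.

Initialize: sum_val = 0
Initialize: items = [4, 1, 3, 1, 2]
Initialize: nums = [4, 5, 4, 2, 3]
Entering loop: for x, num in zip(items, nums):

After execution: sum_val = 29
29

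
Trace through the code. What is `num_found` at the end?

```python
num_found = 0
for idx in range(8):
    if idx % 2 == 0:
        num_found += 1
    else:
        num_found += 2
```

Let's trace through this code step by step.

Initialize: num_found = 0
Entering loop: for idx in range(8):

After execution: num_found = 12
12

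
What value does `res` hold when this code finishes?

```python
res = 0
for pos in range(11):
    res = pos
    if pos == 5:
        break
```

Let's trace through this code step by step.

Initialize: res = 0
Entering loop: for pos in range(11):

After execution: res = 5
5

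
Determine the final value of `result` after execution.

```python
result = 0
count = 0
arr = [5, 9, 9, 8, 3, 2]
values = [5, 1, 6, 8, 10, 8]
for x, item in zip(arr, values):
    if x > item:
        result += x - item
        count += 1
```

Let's trace through this code step by step.

Initialize: result = 0
Initialize: count = 0
Initialize: arr = [5, 9, 9, 8, 3, 2]
Initialize: values = [5, 1, 6, 8, 10, 8]
Entering loop: for x, item in zip(arr, values):

After execution: result = 11
11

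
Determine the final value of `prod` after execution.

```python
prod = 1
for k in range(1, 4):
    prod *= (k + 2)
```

Let's trace through this code step by step.

Initialize: prod = 1
Entering loop: for k in range(1, 4):

After execution: prod = 60
60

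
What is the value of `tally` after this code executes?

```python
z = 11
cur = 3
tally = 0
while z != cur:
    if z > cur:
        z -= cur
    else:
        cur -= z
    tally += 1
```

Let's trace through this code step by step.

Initialize: z = 11
Initialize: cur = 3
Initialize: tally = 0
Entering loop: while z != cur:

After execution: tally = 5
5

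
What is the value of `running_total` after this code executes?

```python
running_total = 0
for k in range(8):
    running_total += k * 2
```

Let's trace through this code step by step.

Initialize: running_total = 0
Entering loop: for k in range(8):

After execution: running_total = 56
56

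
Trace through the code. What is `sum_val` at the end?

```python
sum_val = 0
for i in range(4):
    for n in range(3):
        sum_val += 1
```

Let's trace through this code step by step.

Initialize: sum_val = 0
Entering loop: for i in range(4):

After execution: sum_val = 12
12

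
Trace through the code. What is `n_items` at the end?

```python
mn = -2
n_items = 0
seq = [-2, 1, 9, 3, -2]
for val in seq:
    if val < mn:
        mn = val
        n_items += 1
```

Let's trace through this code step by step.

Initialize: mn = -2
Initialize: n_items = 0
Initialize: seq = [-2, 1, 9, 3, -2]
Entering loop: for val in seq:

After execution: n_items = 0
0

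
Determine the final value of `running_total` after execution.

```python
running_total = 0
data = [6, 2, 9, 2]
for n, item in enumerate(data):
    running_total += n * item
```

Let's trace through this code step by step.

Initialize: running_total = 0
Initialize: data = [6, 2, 9, 2]
Entering loop: for n, item in enumerate(data):

After execution: running_total = 26
26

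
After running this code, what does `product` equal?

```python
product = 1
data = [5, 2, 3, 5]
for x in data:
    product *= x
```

Let's trace through this code step by step.

Initialize: product = 1
Initialize: data = [5, 2, 3, 5]
Entering loop: for x in data:

After execution: product = 150
150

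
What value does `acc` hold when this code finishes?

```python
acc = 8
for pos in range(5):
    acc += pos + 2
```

Let's trace through this code step by step.

Initialize: acc = 8
Entering loop: for pos in range(5):

After execution: acc = 28
28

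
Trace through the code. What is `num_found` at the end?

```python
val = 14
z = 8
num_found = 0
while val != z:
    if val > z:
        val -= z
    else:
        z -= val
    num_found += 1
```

Let's trace through this code step by step.

Initialize: val = 14
Initialize: z = 8
Initialize: num_found = 0
Entering loop: while val != z:

After execution: num_found = 4
4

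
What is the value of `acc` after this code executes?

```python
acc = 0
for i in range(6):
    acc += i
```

Let's trace through this code step by step.

Initialize: acc = 0
Entering loop: for i in range(6):

After execution: acc = 15
15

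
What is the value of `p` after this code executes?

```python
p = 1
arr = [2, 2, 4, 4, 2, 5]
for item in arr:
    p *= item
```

Let's trace through this code step by step.

Initialize: p = 1
Initialize: arr = [2, 2, 4, 4, 2, 5]
Entering loop: for item in arr:

After execution: p = 640
640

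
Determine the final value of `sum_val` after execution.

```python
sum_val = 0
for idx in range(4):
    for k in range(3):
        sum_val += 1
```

Let's trace through this code step by step.

Initialize: sum_val = 0
Entering loop: for idx in range(4):

After execution: sum_val = 12
12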